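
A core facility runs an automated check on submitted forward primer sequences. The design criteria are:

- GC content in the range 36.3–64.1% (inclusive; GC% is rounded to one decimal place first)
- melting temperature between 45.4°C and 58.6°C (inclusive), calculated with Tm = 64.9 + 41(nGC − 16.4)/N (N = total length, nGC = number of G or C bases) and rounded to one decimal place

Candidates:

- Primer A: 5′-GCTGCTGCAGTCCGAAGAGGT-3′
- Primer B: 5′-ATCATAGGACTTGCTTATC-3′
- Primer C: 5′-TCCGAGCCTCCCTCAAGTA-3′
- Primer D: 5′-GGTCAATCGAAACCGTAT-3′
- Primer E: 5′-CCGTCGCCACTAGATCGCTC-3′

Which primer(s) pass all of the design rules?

Primer A (21 nt, A=4 T=4 G=8 C=5): GC 13/21 = 61.9% ✓; Tm = 64.9 + 41·(13 − 16.4)/21 = 58.3°C ✓ — passes.
Primer B (19 nt, A=5 T=7 G=3 C=4): GC 7/19 = 36.8% ✓; Tm = 64.9 + 41·(7 − 16.4)/19 = 44.6°C, outside 45.4–58.6°C ✗ — fails.
Primer C (19 nt, A=4 T=4 G=3 C=8): GC 11/19 = 57.9% ✓; Tm = 64.9 + 41·(11 − 16.4)/19 = 53.2°C ✓ — passes.
Primer D (18 nt, A=6 T=4 G=4 C=4): GC 8/18 = 44.4% ✓; Tm = 64.9 + 41·(8 − 16.4)/18 = 45.8°C ✓ — passes.
Primer E (20 nt, A=3 T=4 G=4 C=9): GC 13/20 = 65.0%, outside 36.3–64.1% ✗; Tm = 64.9 + 41·(13 − 16.4)/20 = 57.9°C ✓ — fails.

Primer A, Primer C and Primer D.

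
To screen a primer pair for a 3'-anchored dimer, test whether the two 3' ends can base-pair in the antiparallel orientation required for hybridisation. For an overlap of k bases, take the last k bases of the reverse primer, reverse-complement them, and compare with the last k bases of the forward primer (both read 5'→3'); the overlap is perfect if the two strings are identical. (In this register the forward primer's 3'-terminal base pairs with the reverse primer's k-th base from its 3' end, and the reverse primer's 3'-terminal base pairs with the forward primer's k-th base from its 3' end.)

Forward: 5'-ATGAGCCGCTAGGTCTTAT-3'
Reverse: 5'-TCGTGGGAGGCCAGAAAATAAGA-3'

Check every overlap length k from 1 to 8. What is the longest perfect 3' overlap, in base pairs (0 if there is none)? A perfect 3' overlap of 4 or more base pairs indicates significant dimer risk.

Longest perfect overlap: 6 complementary base pairs; significant dimer risk (threshold 4).

Last 8 bases (5'→3') — forward …GGTCTTAT, reverse …AAATAAGA.
Reverse complement of the reverse primer's last 8 bases: TCTTATTT; its first k bases are the reverse complement of the reverse primer's last k bases, so a perfect k-base overlap needs the forward primer's last k bases to equal them.
Comparing (forward last k vs required): k=1: T vs T ✓; k=2: AT vs TC ✗; k=3: TAT vs TCT ✗; k=4: TTAT vs TCTT ✗; k=5: CTTAT vs TCTTA ✗; k=6: TCTTAT vs TCTTAT ✓; k=7: GTCTTAT vs TCTTATT ✗; k=8: GGTCTTAT vs TCTTATTT ✗.
Perfect overlaps at k = 1, 6; the largest is 6.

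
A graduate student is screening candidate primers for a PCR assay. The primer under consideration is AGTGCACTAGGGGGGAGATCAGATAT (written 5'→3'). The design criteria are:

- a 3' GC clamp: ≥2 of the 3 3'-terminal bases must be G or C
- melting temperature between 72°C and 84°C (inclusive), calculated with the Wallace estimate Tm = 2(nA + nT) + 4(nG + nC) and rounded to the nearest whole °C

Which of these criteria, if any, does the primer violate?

Base counts: A=8, T=5, G=10, C=3 (length 26).
GC clamp: 3' end TAT has 0 G/C, need ≥2 ✗
Tm: Tm = 2·13 + 4·13 = 78°C ✓

Fails: GC clamp.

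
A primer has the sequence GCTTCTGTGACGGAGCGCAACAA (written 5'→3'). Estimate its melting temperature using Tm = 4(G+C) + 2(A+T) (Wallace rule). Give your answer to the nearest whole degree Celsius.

72°C

Base counts: A=6, T=4, G=7, C=6 (length 23).
Tm = 2·(6+4) + 4·(7+6) = 2·10 + 4·13 = 20 + 52 = 72°C.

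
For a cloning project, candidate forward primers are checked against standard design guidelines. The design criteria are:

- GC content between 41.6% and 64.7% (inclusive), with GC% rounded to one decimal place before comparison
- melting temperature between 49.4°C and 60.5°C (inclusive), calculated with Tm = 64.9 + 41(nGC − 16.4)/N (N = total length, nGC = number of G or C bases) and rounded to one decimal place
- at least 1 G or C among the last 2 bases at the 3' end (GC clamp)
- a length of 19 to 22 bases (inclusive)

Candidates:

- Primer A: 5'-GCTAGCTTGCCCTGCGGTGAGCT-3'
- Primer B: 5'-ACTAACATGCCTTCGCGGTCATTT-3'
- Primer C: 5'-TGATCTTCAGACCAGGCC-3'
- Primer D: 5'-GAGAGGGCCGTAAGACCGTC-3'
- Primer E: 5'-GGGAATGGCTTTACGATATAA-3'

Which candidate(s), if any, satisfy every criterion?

None of the candidates satisfy all criteria.

Primer A (23 nt, A=2 T=6 G=8 C=7): GC 15/23 = 65.2%, outside 41.6–64.7% ✗; Tm = 64.9 + 41·(15 − 16.4)/23 = 62.4°C, outside 49.4–60.5°C ✗; 3' end CT has 1 G/C ✓; length 23, outside 19–22 ✗ — fails.
Primer B (24 nt, A=5 T=8 G=4 C=7): GC 11/24 = 45.8% ✓; Tm = 64.9 + 41·(11 − 16.4)/24 = 55.7°C ✓; 3' end TT has 0 G/C, need ≥1 ✗; length 24, outside 19–22 ✗ — fails.
Primer C (18 nt, A=4 T=4 G=4 C=6): GC 10/18 = 55.6% ✓; Tm = 64.9 + 41·(10 − 16.4)/18 = 50.3°C ✓; 3' end CC has 2 G/C ✓; length 18, outside 19–22 ✗ — fails.
Primer D (20 nt, A=5 T=2 G=8 C=5): GC 13/20 = 65.0%, outside 41.6–64.7% ✗; Tm = 64.9 + 41·(13 − 16.4)/20 = 57.9°C ✓; 3' end TC has 1 G/C ✓; length 20 ✓ — fails.
Primer E (21 nt, A=7 T=6 G=6 C=2): GC 8/21 = 38.1%, outside 41.6–64.7% ✗; Tm = 64.9 + 41·(8 − 16.4)/21 = 48.5°C, outside 49.4–60.5°C ✗; 3' end AA has 0 G/C, need ≥1 ✗; length 21 ✓ — fails.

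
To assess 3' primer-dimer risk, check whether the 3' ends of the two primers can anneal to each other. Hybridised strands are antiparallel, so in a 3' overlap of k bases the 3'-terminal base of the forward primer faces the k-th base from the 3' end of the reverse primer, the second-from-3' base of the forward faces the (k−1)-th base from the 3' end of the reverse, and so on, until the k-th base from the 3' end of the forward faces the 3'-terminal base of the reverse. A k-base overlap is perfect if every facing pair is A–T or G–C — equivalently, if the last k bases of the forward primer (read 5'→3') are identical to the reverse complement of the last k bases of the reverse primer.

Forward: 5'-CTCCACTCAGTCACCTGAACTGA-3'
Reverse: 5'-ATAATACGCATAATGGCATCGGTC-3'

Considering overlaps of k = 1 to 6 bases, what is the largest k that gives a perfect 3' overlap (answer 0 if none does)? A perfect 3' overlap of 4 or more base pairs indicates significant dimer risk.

Longest perfect overlap: 2 complementary base pairs; below the dimer-risk threshold (threshold 4).

Last 6 bases (5'→3') — forward …AACTGA, reverse …TCGGTC.
Reverse complement of the reverse primer's last 6 bases: GACCGA; its first k bases are the reverse complement of the reverse primer's last k bases, so a perfect k-base overlap needs the forward primer's last k bases to equal them.
Comparing (forward last k vs required): k=1: A vs G ✗; k=2: GA vs GA ✓; k=3: TGA vs GAC ✗; k=4: CTGA vs GACC ✗; k=5: ACTGA vs GACCG ✗; k=6: AACTGA vs GACCGA ✗.
Only k = 2 is perfect, so the longest perfect 3' overlap is 2.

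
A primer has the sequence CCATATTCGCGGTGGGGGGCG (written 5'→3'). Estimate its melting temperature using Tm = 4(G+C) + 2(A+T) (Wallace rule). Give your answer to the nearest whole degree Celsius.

Base counts: A=2, T=4, G=10, C=5 (length 21).
Tm = 2·(2+4) + 4·(10+5) = 2·6 + 4·15 = 12 + 60 = 72°C.

72°C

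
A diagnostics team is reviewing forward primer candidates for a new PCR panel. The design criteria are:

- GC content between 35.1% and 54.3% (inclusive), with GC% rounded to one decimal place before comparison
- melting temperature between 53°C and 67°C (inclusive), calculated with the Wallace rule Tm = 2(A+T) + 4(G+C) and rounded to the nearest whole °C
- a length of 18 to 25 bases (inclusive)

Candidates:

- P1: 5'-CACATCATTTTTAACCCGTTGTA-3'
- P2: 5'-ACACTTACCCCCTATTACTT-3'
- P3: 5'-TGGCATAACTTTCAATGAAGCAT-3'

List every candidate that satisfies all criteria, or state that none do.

P2 only.

P1 (23 nt, A=6 T=9 G=2 C=6): GC 8/23 = 34.8%, outside 35.1–54.3% ✗; Tm = 2·15 + 4·8 = 62°C ✓; length 23 ✓ — fails.
P2 (20 nt, A=5 T=7 G=0 C=8): GC 8/20 = 40.0% ✓; Tm = 2·12 + 4·8 = 56°C ✓; length 20 ✓ — passes.
P3 (23 nt, A=8 T=7 G=4 C=4): GC 8/23 = 34.8%, outside 35.1–54.3% ✗; Tm = 2·15 + 4·8 = 62°C ✓; length 23 ✓ — fails.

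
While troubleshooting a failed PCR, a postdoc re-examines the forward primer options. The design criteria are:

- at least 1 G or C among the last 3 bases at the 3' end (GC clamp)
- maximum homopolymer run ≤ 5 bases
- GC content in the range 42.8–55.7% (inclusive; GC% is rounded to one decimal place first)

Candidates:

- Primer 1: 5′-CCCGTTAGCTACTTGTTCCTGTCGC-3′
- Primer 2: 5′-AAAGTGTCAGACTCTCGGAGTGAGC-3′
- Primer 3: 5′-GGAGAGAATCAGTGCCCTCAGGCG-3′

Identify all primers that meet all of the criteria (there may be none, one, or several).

Primer 2 only.

Primer 1 (25 nt, A=2 T=9 G=5 C=9): 3' end CGC has 3 G/C ✓; longest run = 3 ✓; GC 14/25 = 56.0%, outside 42.8–55.7% ✗ — fails.
Primer 2 (25 nt, A=7 T=5 G=8 C=5): 3' end AGC has 2 G/C ✓; longest run = 3 ✓; GC 13/25 = 52.0% ✓ — passes.
Primer 3 (24 nt, A=6 T=3 G=9 C=6): 3' end GCG has 3 G/C ✓; longest run = 3 ✓; GC 15/24 = 62.5%, outside 42.8–55.7% ✗ — fails.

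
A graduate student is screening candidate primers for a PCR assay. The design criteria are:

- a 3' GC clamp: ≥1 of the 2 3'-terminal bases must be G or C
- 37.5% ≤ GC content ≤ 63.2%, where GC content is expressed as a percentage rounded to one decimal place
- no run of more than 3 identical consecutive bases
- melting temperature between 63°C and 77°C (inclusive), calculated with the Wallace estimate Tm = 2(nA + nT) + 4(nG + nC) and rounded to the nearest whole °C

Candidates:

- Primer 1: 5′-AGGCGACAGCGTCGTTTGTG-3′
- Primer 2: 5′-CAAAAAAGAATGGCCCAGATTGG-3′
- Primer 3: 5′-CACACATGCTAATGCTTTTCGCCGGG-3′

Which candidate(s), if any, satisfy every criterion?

Primer 1 only.

Primer 1 (20 nt, A=3 T=5 G=8 C=4): 3' end TG has 1 G/C ✓; GC 12/20 = 60.0% ✓; longest run = 3 ✓; Tm = 2·8 + 4·12 = 64°C ✓ — passes.
Primer 2 (23 nt, A=10 T=3 G=6 C=4): 3' end GG has 2 G/C ✓; GC 10/23 = 43.5% ✓; longest run = 6, exceeds 3 ✗; Tm = 2·13 + 4·10 = 66°C ✓ — fails.
Primer 3 (26 nt, A=5 T=7 G=6 C=8): 3' end GG has 2 G/C ✓; GC 14/26 = 53.8% ✓; longest run = 4, exceeds 3 ✗; Tm = 2·12 + 4·14 = 80°C, outside 63–77°C ✗ — fails.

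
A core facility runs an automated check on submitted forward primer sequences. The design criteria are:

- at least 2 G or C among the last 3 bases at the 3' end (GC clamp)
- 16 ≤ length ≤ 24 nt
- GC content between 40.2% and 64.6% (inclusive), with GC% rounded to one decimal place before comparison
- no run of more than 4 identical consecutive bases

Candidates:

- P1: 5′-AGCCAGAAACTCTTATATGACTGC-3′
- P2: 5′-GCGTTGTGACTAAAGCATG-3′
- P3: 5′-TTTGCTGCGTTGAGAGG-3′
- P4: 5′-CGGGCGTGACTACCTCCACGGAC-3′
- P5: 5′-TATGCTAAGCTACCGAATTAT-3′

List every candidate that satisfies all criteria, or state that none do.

P1 and P3.

P1 (24 nt, A=8 T=6 G=4 C=6): 3' end TGC has 2 G/C ✓; length 24 ✓; GC 10/24 = 41.7% ✓; longest run = 3 ✓ — passes.
P2 (19 nt, A=5 T=5 G=6 C=3): 3' end ATG has 1 G/C, need ≥2 ✗; length 19 ✓; GC 9/19 = 47.4% ✓; longest run = 3 ✓ — fails.
P3 (17 nt, A=2 T=6 G=7 C=2): 3' end AGG has 2 G/C ✓; length 17 ✓; GC 9/17 = 52.9% ✓; longest run = 3 ✓ — passes.
P4 (23 nt, A=4 T=3 G=7 C=9): 3' end GAC has 2 G/C ✓; length 23 ✓; GC 16/23 = 69.6%, outside 40.2–64.6% ✗; longest run = 3 ✓ — fails.
P5 (21 nt, A=7 T=7 G=3 C=4): 3' end TAT has 0 G/C, need ≥2 ✗; length 21 ✓; GC 7/21 = 33.3%, outside 40.2–64.6% ✗; longest run = 2 ✓ — fails.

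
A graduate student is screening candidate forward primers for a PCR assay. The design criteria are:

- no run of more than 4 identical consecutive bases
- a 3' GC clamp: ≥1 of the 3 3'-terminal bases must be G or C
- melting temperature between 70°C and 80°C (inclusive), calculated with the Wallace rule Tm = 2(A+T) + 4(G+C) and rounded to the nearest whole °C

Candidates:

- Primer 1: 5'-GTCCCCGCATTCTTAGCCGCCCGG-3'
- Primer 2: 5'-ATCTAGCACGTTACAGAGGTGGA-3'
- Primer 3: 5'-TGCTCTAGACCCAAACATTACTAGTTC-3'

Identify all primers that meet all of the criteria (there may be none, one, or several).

Primer 1 (24 nt, A=2 T=5 G=6 C=11): longest run = 4 ✓; 3' end CGG has 3 G/C ✓; Tm = 2·7 + 4·17 = 82°C, outside 70–80°C ✗ — fails.
Primer 2 (23 nt, A=7 T=5 G=7 C=4): longest run = 2 ✓; 3' end GGA has 2 G/C ✓; Tm = 2·12 + 4·11 = 68°C, outside 70–80°C ✗ — fails.
Primer 3 (27 nt, A=8 T=8 G=3 C=8): longest run = 3 ✓; 3' end TTC has 1 G/C ✓; Tm = 2·16 + 4·11 = 76°C ✓ — passes.

Primer 3 only.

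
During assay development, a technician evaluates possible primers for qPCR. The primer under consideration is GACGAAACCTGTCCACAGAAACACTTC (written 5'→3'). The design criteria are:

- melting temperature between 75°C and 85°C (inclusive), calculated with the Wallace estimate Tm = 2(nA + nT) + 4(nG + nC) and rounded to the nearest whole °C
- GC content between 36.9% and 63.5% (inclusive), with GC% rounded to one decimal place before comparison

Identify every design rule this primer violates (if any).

Meets all criteria.

Base counts: A=10, T=4, G=4, C=9 (length 27).
Tm: Tm = 2·14 + 4·13 = 80°C ✓
GC content: GC 13/27 = 48.1% ✓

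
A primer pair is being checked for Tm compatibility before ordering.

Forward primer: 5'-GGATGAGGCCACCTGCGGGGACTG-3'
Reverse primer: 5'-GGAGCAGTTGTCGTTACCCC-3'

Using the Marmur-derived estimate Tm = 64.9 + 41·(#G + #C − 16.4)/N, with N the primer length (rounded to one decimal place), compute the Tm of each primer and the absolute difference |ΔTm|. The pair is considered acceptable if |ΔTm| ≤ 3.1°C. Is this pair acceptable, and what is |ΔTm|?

|ΔTm| = 10.0°C; the pair is not acceptable.

Forward: G+C = 17, N = 24 → Tm = 64.9 + 41·(17 − 16.4)/24 = 65.9°C.
Reverse: G+C = 12, N = 20 → Tm = 64.9 + 41·(12 − 16.4)/20 = 55.9°C.
|ΔTm| = |65.9 − 55.9| = 10.0°C, > 3.1°C.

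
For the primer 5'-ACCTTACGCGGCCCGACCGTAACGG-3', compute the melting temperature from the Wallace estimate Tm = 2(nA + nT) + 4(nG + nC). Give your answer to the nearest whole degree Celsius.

Base counts: A=5, T=3, G=7, C=10 (length 25).
Tm = 2·(5+3) + 4·(7+10) = 2·8 + 4·17 = 16 + 68 = 84°C.

84°C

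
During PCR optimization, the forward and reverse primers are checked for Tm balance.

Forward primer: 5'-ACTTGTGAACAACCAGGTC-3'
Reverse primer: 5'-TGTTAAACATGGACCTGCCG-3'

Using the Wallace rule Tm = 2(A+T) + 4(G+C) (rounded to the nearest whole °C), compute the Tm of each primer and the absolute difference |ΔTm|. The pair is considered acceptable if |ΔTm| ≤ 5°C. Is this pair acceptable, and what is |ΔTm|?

|ΔTm| = 4°C; the pair is acceptable.

Forward: A=6 T=4 G=4 C=5 → Tm = 2·10 + 4·9 = 56°C.
Reverse: A=5 T=5 G=5 C=5 → Tm = 2·10 + 4·10 = 60°C.
|ΔTm| = |56 − 60| = 4°C, ≤ 5°C.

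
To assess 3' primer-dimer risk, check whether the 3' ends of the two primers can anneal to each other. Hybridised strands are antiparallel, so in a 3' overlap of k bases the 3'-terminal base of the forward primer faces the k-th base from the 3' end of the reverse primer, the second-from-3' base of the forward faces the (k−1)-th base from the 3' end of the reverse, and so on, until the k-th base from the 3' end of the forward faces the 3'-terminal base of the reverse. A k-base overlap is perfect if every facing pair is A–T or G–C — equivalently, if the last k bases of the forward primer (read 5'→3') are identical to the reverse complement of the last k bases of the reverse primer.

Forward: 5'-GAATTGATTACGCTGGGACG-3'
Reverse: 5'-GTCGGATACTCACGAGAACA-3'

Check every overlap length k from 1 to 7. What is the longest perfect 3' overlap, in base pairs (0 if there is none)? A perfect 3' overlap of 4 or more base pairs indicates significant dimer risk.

Longest perfect overlap: 0 complementary base pairs; below the dimer-risk threshold (threshold 4).

Last 7 bases (5'→3') — forward …TGGGACG, reverse …GAGAACA.
Reverse complement of the reverse primer's last 7 bases: TGTTCTC; its first k bases are the reverse complement of the reverse primer's last k bases, so a perfect k-base overlap needs the forward primer's last k bases to equal them.
Comparing (forward last k vs required): k=1: G vs T ✗; k=2: CG vs TG ✗; k=3: ACG vs TGT ✗; k=4: GACG vs TGTT ✗; k=5: GGACG vs TGTTC ✗; k=6: GGGACG vs TGTTCT ✗; k=7: TGGGACG vs TGTTCTC ✗.
No overlap length from 1 to 7 is perfect, so the longest perfect 3' overlap is 0.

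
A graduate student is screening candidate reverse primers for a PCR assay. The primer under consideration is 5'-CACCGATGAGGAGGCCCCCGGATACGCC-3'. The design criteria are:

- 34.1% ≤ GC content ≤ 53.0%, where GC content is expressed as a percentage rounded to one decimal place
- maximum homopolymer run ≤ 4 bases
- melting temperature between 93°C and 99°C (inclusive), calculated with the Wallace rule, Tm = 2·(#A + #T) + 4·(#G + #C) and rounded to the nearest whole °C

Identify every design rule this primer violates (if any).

Base counts: A=6, T=2, G=9, C=11 (length 28).
GC content: GC 20/28 = 71.4%, outside 34.1–53.0% ✗
homopolymer run: longest run = 5, exceeds 4 ✗
Tm: Tm = 2·8 + 4·20 = 96°C ✓

Fails: GC content, homopolymer run.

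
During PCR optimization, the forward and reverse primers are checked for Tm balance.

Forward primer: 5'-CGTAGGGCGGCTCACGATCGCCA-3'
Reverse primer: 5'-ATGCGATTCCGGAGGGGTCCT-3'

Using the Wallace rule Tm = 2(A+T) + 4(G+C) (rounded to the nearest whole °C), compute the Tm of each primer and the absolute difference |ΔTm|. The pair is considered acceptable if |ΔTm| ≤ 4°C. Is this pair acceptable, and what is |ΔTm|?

Forward: A=4 T=3 G=8 C=8 → Tm = 2·7 + 4·16 = 78°C.
Reverse: A=3 T=5 G=8 C=5 → Tm = 2·8 + 4·13 = 68°C.
|ΔTm| = |78 − 68| = 10°C, > 4°C.

|ΔTm| = 10°C; the pair is not acceptable.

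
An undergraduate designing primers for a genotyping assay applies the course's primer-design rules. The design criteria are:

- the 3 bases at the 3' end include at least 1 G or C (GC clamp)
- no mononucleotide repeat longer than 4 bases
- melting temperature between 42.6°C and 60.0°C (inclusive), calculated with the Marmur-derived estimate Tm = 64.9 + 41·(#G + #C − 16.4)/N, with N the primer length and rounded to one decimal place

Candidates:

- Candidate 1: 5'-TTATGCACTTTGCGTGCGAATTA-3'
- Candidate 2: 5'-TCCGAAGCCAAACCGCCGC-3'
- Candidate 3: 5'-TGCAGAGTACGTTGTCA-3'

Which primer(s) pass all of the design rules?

Candidate 2 and Candidate 3.

Candidate 1 (23 nt, A=5 T=9 G=5 C=4): 3' end TTA has 0 G/C, need ≥1 ✗; longest run = 3 ✓; Tm = 64.9 + 41·(9 − 16.4)/23 = 51.7°C ✓ — fails.
Candidate 2 (19 nt, A=5 T=1 G=4 C=9): 3' end CGC has 3 G/C ✓; longest run = 3 ✓; Tm = 64.9 + 41·(13 − 16.4)/19 = 57.6°C ✓ — passes.
Candidate 3 (17 nt, A=4 T=5 G=5 C=3): 3' end TCA has 1 G/C ✓; longest run = 2 ✓; Tm = 64.9 + 41·(8 − 16.4)/17 = 44.6°C ✓ — passes.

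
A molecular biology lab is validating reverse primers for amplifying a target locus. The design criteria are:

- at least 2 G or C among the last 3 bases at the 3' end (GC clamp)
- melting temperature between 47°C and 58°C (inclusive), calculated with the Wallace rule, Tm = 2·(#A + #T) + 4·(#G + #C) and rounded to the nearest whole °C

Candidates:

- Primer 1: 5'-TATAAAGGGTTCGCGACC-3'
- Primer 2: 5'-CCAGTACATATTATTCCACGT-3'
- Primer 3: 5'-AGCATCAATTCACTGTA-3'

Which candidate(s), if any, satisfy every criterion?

Primer 1 and Primer 2.

Primer 1 (18 nt, A=5 T=4 G=5 C=4): 3' end ACC has 2 G/C ✓; Tm = 2·9 + 4·9 = 54°C ✓ — passes.
Primer 2 (21 nt, A=6 T=7 G=2 C=6): 3' end CGT has 2 G/C ✓; Tm = 2·13 + 4·8 = 58°C ✓ — passes.
Primer 3 (17 nt, A=6 T=5 G=2 C=4): 3' end GTA has 1 G/C, need ≥2 ✗; Tm = 2·11 + 4·6 = 46°C, outside 47–58°C ✗ — fails.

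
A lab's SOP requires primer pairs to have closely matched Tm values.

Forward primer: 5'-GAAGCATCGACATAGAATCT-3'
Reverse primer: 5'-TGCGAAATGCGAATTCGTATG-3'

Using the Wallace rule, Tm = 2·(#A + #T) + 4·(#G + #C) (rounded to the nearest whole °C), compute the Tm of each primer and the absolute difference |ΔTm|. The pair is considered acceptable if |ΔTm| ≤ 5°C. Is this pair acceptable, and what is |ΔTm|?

|ΔTm| = 4°C; the pair is acceptable.

Forward: A=8 T=4 G=4 C=4 → Tm = 2·12 + 4·8 = 56°C.
Reverse: A=6 T=6 G=6 C=3 → Tm = 2·12 + 4·9 = 60°C.
|ΔTm| = |56 − 60| = 4°C, ≤ 5°C.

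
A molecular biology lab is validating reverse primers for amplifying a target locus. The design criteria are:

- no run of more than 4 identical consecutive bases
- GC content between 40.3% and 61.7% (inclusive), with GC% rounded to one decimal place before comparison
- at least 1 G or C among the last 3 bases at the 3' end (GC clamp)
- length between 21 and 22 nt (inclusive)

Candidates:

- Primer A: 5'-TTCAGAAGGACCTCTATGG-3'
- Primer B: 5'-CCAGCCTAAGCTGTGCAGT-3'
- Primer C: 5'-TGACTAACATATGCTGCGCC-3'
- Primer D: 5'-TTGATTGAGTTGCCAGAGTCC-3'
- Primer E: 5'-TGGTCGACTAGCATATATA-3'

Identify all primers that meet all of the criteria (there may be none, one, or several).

Primer A (19 nt, A=5 T=5 G=5 C=4): longest run = 2 ✓; GC 9/19 = 47.4% ✓; 3' end TGG has 2 G/C ✓; length 19, outside 21–22 ✗ — fails.
Primer B (19 nt, A=4 T=4 G=5 C=6): longest run = 2 ✓; GC 11/19 = 57.9% ✓; 3' end AGT has 1 G/C ✓; length 19, outside 21–22 ✗ — fails.
Primer C (20 nt, A=5 T=5 G=4 C=6): longest run = 2 ✓; GC 10/20 = 50.0% ✓; 3' end GCC has 3 G/C ✓; length 20, outside 21–22 ✗ — fails.
Primer D (21 nt, A=4 T=7 G=6 C=4): longest run = 2 ✓; GC 10/21 = 47.6% ✓; 3' end TCC has 2 G/C ✓; length 21 ✓ — passes.
Primer E (19 nt, A=6 T=6 G=4 C=3): longest run = 2 ✓; GC 7/19 = 36.8%, outside 40.3–61.7% ✗; 3' end ATA has 0 G/C, need ≥1 ✗; length 19, outside 21–22 ✗ — fails.

Primer D only.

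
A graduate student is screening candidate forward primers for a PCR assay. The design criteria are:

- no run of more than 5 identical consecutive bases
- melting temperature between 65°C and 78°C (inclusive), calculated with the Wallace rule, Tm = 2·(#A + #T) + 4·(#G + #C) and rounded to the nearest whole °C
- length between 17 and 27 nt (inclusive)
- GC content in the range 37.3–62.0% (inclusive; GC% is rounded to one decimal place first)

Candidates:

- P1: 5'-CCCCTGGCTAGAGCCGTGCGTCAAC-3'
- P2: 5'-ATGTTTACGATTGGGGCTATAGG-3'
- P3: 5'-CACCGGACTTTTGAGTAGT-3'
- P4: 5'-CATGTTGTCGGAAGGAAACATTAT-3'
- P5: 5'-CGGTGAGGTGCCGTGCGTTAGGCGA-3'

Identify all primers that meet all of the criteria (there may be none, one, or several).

P1 (25 nt, A=4 T=4 G=7 C=10): longest run = 4 ✓; Tm = 2·8 + 4·17 = 84°C, outside 65–78°C ✗; length 25 ✓; GC 17/25 = 68.0%, outside 37.3–62.0% ✗ — fails.
P2 (23 nt, A=5 T=8 G=8 C=2): longest run = 4 ✓; Tm = 2·13 + 4·10 = 66°C ✓; length 23 ✓; GC 10/23 = 43.5% ✓ — passes.
P3 (19 nt, A=4 T=6 G=5 C=4): longest run = 4 ✓; Tm = 2·10 + 4·9 = 56°C, outside 65–78°C ✗; length 19 ✓; GC 9/19 = 47.4% ✓ — fails.
P4 (24 nt, A=8 T=7 G=6 C=3): longest run = 3 ✓; Tm = 2·15 + 4·9 = 66°C ✓; length 24 ✓; GC 9/24 = 37.5% ✓ — passes.
P5 (25 nt, A=3 T=5 G=12 C=5): longest run = 2 ✓; Tm = 2·8 + 4·17 = 84°C, outside 65–78°C ✗; length 25 ✓; GC 17/25 = 68.0%, outside 37.3–62.0% ✗ — fails.

P2 and P4.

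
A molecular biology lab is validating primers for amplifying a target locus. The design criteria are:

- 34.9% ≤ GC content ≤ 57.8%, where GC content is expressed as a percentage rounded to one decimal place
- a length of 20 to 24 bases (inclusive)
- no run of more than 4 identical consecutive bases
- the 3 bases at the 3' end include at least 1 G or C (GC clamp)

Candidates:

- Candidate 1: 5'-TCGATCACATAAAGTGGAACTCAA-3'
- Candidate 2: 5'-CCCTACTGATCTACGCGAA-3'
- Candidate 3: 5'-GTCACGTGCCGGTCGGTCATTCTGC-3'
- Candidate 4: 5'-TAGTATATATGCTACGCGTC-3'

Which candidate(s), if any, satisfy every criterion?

Candidate 1 (24 nt, A=10 T=5 G=4 C=5): GC 9/24 = 37.5% ✓; length 24 ✓; longest run = 3 ✓; 3' end CAA has 1 G/C ✓ — passes.
Candidate 2 (19 nt, A=5 T=4 G=3 C=7): GC 10/19 = 52.6% ✓; length 19, outside 20–24 ✗; longest run = 3 ✓; 3' end GAA has 1 G/C ✓ — fails.
Candidate 3 (25 nt, A=2 T=7 G=8 C=8): GC 16/25 = 64.0%, outside 34.9–57.8% ✗; length 25, outside 20–24 ✗; longest run = 2 ✓; 3' end TGC has 2 G/C ✓ — fails.
Candidate 4 (20 nt, A=5 T=7 G=4 C=4): GC 8/20 = 40.0% ✓; length 20 ✓; longest run = 1 ✓; 3' end GTC has 2 G/C ✓ — passes.

Candidate 1 and Candidate 4.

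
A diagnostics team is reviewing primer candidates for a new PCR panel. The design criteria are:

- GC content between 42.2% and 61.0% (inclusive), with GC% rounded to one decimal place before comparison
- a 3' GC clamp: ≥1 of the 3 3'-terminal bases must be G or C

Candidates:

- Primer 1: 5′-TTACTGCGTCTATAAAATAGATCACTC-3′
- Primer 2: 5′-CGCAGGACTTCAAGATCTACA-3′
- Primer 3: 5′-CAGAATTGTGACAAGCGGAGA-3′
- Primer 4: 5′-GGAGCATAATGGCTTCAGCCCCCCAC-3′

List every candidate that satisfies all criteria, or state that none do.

Primer 2 and Primer 3.

Primer 1 (27 nt, A=9 T=9 G=3 C=6): GC 9/27 = 33.3%, outside 42.2–61.0% ✗; 3' end CTC has 2 G/C ✓ — fails.
Primer 2 (21 nt, A=7 T=4 G=4 C=6): GC 10/21 = 47.6% ✓; 3' end ACA has 1 G/C ✓ — passes.
Primer 3 (21 nt, A=8 T=3 G=7 C=3): GC 10/21 = 47.6% ✓; 3' end AGA has 1 G/C ✓ — passes.
Primer 4 (26 nt, A=6 T=4 G=6 C=10): GC 16/26 = 61.5%, outside 42.2–61.0% ✗; 3' end CAC has 2 G/C ✓ — fails.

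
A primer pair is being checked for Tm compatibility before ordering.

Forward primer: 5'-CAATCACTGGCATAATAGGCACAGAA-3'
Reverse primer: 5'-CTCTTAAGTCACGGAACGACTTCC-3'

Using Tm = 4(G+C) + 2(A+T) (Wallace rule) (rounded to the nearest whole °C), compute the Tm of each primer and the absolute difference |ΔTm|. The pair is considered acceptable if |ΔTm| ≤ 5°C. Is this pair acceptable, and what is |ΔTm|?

Forward: A=11 T=4 G=5 C=6 → Tm = 2·15 + 4·11 = 74°C.
Reverse: A=6 T=6 G=4 C=8 → Tm = 2·12 + 4·12 = 72°C.
|ΔTm| = |74 − 72| = 2°C, ≤ 5°C.

|ΔTm| = 2°C; the pair is acceptable.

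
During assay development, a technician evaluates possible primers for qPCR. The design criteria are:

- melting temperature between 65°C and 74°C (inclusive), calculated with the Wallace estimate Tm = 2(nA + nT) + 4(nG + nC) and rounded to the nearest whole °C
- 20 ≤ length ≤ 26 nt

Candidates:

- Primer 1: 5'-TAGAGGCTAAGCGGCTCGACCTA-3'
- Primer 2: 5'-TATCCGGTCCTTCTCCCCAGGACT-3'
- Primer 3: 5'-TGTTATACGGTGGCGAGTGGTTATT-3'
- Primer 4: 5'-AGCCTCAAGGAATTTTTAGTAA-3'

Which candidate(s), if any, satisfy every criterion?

Primer 1 and Primer 3.

Primer 1 (23 nt, A=6 T=4 G=7 C=6): Tm = 2·10 + 4·13 = 72°C ✓; length 23 ✓ — passes.
Primer 2 (24 nt, A=3 T=7 G=4 C=10): Tm = 2·10 + 4·14 = 76°C, outside 65–74°C ✗; length 24 ✓ — fails.
Primer 3 (25 nt, A=4 T=10 G=9 C=2): Tm = 2·14 + 4·11 = 72°C ✓; length 25 ✓ — passes.
Primer 4 (22 nt, A=8 T=7 G=4 C=3): Tm = 2·15 + 4·7 = 58°C, outside 65–74°C ✗; length 22 ✓ — fails.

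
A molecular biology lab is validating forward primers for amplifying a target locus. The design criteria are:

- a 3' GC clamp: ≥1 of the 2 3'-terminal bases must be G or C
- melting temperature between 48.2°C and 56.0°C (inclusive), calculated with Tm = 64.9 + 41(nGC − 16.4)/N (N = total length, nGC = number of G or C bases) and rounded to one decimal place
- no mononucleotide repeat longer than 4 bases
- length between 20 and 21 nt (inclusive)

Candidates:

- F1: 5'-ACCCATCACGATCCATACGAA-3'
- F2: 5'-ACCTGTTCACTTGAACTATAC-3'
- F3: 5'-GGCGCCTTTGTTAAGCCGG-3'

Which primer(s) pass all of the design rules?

F2 only.

F1 (21 nt, A=8 T=3 G=2 C=8): 3' end AA has 0 G/C, need ≥1 ✗; Tm = 64.9 + 41·(10 − 16.4)/21 = 52.4°C ✓; longest run = 3 ✓; length 21 ✓ — fails.
F2 (21 nt, A=6 T=7 G=2 C=6): 3' end AC has 1 G/C ✓; Tm = 64.9 + 41·(8 − 16.4)/21 = 48.5°C ✓; longest run = 2 ✓; length 21 ✓ — passes.
F3 (19 nt, A=2 T=5 G=7 C=5): 3' end GG has 2 G/C ✓; Tm = 64.9 + 41·(12 − 16.4)/19 = 55.4°C ✓; longest run = 3 ✓; length 19, outside 20–21 ✗ — fails.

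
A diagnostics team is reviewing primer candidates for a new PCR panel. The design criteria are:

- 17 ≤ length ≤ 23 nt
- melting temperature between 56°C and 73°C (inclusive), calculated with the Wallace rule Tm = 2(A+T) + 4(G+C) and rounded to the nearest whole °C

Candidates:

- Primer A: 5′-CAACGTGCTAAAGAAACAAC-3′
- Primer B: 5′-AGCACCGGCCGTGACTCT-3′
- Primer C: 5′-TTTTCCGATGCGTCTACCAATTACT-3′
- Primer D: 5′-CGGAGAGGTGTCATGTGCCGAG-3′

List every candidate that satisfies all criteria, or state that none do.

Primer A, Primer B and Primer D.

Primer A (20 nt, A=10 T=2 G=3 C=5): length 20 ✓; Tm = 2·12 + 4·8 = 56°C ✓ — passes.
Primer B (18 nt, A=3 T=3 G=5 C=7): length 18 ✓; Tm = 2·6 + 4·12 = 60°C ✓ — passes.
Primer C (25 nt, A=5 T=10 G=3 C=7): length 25, outside 17–23 ✗; Tm = 2·15 + 4·10 = 70°C ✓ — fails.
Primer D (22 nt, A=4 T=4 G=10 C=4): length 22 ✓; Tm = 2·8 + 4·14 = 72°C ✓ — passes.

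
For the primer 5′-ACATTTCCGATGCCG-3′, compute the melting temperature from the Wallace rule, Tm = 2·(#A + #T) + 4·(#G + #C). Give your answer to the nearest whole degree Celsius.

46°C

Base counts: A=3, T=4, G=3, C=5 (length 15).
Tm = 2·(3+4) + 4·(3+5) = 2·7 + 4·8 = 14 + 32 = 46°C.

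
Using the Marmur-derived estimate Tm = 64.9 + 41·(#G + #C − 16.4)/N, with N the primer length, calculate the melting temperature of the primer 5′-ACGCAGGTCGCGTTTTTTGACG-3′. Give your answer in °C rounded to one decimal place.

Base counts: A=3, T=7, G=7, C=5; G+C = 12, N = 22.
Tm = 64.9 + 41·(12 − 16.4)/22 = 64.9 + -180.40/22 = 56.7°C.

56.7°C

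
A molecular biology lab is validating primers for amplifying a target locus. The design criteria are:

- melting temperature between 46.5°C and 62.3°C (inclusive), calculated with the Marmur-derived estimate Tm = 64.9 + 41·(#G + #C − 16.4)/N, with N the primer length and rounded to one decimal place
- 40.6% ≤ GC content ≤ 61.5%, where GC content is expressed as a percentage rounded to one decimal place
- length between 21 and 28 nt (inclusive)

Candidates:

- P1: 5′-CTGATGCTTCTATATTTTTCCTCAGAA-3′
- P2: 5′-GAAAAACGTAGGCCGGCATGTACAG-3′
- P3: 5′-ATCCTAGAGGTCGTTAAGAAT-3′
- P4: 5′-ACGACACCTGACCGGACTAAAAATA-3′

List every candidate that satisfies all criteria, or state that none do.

P2 and P4.

P1 (27 nt, A=6 T=12 G=3 C=6): Tm = 64.9 + 41·(9 − 16.4)/27 = 53.7°C ✓; GC 9/27 = 33.3%, outside 40.6–61.5% ✗; length 27 ✓ — fails.
P2 (25 nt, A=9 T=3 G=8 C=5): Tm = 64.9 + 41·(13 − 16.4)/25 = 59.3°C ✓; GC 13/25 = 52.0% ✓; length 25 ✓ — passes.
P3 (21 nt, A=7 T=6 G=5 C=3): Tm = 64.9 + 41·(8 − 16.4)/21 = 48.5°C ✓; GC 8/21 = 38.1%, outside 40.6–61.5% ✗; length 21 ✓ — fails.
P4 (25 nt, A=11 T=3 G=4 C=7): Tm = 64.9 + 41·(11 − 16.4)/25 = 56.0°C ✓; GC 11/25 = 44.0% ✓; length 25 ✓ — passes.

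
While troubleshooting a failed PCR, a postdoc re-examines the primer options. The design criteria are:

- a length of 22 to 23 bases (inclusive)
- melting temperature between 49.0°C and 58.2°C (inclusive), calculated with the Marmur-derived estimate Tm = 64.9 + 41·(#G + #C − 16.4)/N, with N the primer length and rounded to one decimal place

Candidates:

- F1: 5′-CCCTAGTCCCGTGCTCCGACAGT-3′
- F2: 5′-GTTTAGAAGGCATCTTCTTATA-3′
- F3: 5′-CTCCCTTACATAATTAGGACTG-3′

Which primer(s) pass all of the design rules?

F3 only.

F1 (23 nt, A=3 T=5 G=5 C=10): length 23 ✓; Tm = 64.9 + 41·(15 − 16.4)/23 = 62.4°C, outside 49.0–58.2°C ✗ — fails.
F2 (22 nt, A=6 T=9 G=4 C=3): length 22 ✓; Tm = 64.9 + 41·(7 − 16.4)/22 = 47.4°C, outside 49.0–58.2°C ✗ — fails.
F3 (22 nt, A=6 T=7 G=3 C=6): length 22 ✓; Tm = 64.9 + 41·(9 − 16.4)/22 = 51.1°C ✓ — passes.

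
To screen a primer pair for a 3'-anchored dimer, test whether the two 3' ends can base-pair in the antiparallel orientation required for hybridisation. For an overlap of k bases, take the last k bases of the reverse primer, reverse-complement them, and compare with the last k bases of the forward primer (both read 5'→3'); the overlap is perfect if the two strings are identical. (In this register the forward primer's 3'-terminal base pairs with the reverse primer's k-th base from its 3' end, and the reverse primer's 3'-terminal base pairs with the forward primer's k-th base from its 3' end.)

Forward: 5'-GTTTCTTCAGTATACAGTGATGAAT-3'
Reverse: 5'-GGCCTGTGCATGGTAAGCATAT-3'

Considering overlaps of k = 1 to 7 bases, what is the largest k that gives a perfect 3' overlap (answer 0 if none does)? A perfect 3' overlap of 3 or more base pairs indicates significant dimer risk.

Last 7 bases (5'→3') — forward …GATGAAT, reverse …AGCATAT.
Reverse complement of the reverse primer's last 7 bases: ATATGCT; its first k bases are the reverse complement of the reverse primer's last k bases, so a perfect k-base overlap needs the forward primer's last k bases to equal them.
Comparing (forward last k vs required): k=1: T vs A ✗; k=2: AT vs AT ✓; k=3: AAT vs ATA ✗; k=4: GAAT vs ATAT ✗; k=5: TGAAT vs ATATG ✗; k=6: ATGAAT vs ATATGC ✗; k=7: GATGAAT vs ATATGCT ✗.
Only k = 2 is perfect, so the longest perfect 3' overlap is 2.

Longest perfect overlap: 2 complementary base pairs; below the dimer-risk threshold (threshold 3).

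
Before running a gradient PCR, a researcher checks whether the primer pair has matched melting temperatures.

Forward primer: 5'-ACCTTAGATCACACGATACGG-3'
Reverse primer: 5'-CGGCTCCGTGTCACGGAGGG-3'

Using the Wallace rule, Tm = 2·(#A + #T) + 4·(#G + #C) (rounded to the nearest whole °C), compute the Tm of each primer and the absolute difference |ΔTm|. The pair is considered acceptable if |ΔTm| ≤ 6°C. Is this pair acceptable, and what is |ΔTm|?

|ΔTm| = 8°C; the pair is not acceptable.

Forward: A=7 T=4 G=4 C=6 → Tm = 2·11 + 4·10 = 62°C.
Reverse: A=2 T=3 G=9 C=6 → Tm = 2·5 + 4·15 = 70°C.
|ΔTm| = |62 − 70| = 8°C, > 6°C.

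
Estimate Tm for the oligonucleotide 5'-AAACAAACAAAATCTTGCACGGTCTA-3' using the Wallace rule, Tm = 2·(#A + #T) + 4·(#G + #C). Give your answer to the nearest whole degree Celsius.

Base counts: A=12, T=5, G=3, C=6 (length 26).
Tm = 2·(12+5) + 4·(3+6) = 2·17 + 4·9 = 34 + 36 = 70°C.

70°C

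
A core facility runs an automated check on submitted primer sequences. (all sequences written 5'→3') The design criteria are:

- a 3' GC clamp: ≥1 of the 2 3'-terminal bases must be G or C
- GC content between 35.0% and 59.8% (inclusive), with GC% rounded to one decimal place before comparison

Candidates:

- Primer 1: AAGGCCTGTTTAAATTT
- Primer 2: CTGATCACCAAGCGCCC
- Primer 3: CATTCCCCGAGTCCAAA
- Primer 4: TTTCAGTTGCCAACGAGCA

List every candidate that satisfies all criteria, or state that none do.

Primer 4 only.

Primer 1 (17 nt, A=5 T=7 G=3 C=2): 3' end TT has 0 G/C, need ≥1 ✗; GC 5/17 = 29.4%, outside 35.0–59.8% ✗ — fails.
Primer 2 (17 nt, A=4 T=2 G=3 C=8): 3' end CC has 2 G/C ✓; GC 11/17 = 64.7%, outside 35.0–59.8% ✗ — fails.
Primer 3 (17 nt, A=5 T=3 G=2 C=7): 3' end AA has 0 G/C, need ≥1 ✗; GC 9/17 = 52.9% ✓ — fails.
Primer 4 (19 nt, A=5 T=5 G=4 C=5): 3' end CA has 1 G/C ✓; GC 9/19 = 47.4% ✓ — passes.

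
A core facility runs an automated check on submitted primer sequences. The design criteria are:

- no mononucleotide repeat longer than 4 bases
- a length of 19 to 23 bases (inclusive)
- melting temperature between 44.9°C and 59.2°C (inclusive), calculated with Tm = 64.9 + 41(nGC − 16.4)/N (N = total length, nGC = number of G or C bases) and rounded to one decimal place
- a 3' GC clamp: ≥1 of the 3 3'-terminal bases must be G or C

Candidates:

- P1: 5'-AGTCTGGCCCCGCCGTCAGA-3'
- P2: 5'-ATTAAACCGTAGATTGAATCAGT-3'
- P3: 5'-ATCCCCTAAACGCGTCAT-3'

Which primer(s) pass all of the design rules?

P2 only.

P1 (20 nt, A=3 T=3 G=6 C=8): longest run = 4 ✓; length 20 ✓; Tm = 64.9 + 41·(14 − 16.4)/20 = 60.0°C, outside 44.9–59.2°C ✗; 3' end AGA has 1 G/C ✓ — fails.
P2 (23 nt, A=9 T=7 G=4 C=3): longest run = 3 ✓; length 23 ✓; Tm = 64.9 + 41·(7 − 16.4)/23 = 48.1°C ✓; 3' end AGT has 1 G/C ✓ — passes.
P3 (18 nt, A=5 T=4 G=2 C=7): longest run = 4 ✓; length 18, outside 19–23 ✗; Tm = 64.9 + 41·(9 − 16.4)/18 = 48.0°C ✓; 3' end CAT has 1 G/C ✓ — fails.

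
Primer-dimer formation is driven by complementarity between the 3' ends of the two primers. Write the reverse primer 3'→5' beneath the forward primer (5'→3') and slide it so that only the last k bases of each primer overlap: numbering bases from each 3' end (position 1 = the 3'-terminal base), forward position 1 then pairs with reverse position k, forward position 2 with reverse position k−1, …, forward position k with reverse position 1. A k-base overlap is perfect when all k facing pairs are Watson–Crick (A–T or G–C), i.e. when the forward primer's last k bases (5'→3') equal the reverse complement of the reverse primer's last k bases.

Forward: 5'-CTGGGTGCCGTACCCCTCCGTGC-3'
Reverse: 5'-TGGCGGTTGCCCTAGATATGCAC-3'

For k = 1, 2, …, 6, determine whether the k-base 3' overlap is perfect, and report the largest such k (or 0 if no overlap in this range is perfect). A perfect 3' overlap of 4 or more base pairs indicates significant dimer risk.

Last 6 bases (5'→3') — forward …CCGTGC, reverse …ATGCAC.
Reverse complement of the reverse primer's last 6 bases: GTGCAT; its first k bases are the reverse complement of the reverse primer's last k bases, so a perfect k-base overlap needs the forward primer's last k bases to equal them.
Comparing (forward last k vs required): k=1: C vs G ✗; k=2: GC vs GT ✗; k=3: TGC vs GTG ✗; k=4: GTGC vs GTGC ✓; k=5: CGTGC vs GTGCA ✗; k=6: CCGTGC vs GTGCAT ✗.
Only k = 4 is perfect, so the longest perfect 3' overlap is 4.

Longest perfect overlap: 4 complementary base pairs; significant dimer risk (threshold 4).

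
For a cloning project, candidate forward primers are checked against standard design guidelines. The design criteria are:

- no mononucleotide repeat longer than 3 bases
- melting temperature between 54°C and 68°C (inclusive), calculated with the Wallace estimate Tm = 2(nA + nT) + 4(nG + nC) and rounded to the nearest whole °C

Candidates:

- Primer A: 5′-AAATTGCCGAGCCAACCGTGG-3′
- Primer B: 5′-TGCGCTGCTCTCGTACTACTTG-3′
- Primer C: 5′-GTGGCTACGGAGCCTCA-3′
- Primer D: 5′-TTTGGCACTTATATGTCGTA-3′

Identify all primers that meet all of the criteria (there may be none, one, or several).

Primer A (21 nt, A=6 T=3 G=6 C=6): longest run = 3 ✓; Tm = 2·9 + 4·12 = 66°C ✓ — passes.
Primer B (22 nt, A=2 T=8 G=5 C=7): longest run = 2 ✓; Tm = 2·10 + 4·12 = 68°C ✓ — passes.
Primer C (17 nt, A=3 T=3 G=6 C=5): longest run = 2 ✓; Tm = 2·6 + 4·11 = 56°C ✓ — passes.
Primer D (20 nt, A=4 T=9 G=4 C=3): longest run = 3 ✓; Tm = 2·13 + 4·7 = 54°C ✓ — passes.

Primer A, Primer B, Primer C and Primer D.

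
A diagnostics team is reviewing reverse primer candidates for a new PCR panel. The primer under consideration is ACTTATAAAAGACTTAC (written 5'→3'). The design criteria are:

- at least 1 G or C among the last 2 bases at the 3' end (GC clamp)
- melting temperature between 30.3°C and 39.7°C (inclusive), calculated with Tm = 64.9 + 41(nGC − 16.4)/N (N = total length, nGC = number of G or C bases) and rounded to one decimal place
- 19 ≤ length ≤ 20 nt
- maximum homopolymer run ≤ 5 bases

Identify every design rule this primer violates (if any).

Base counts: A=8, T=5, G=1, C=3 (length 17).
GC clamp: 3' end AC has 1 G/C ✓
Tm: Tm = 64.9 + 41·(4 − 16.4)/17 = 35.0°C ✓
length: length 17, outside 19–20 ✗
homopolymer run: longest run = 4 ✓

Fails: length.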